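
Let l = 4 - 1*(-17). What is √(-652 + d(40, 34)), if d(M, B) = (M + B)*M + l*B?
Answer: √3022 ≈ 54.973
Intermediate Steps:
l = 21 (l = 4 + 17 = 21)
d(M, B) = 21*B + M*(B + M) (d(M, B) = (M + B)*M + 21*B = (B + M)*M + 21*B = M*(B + M) + 21*B = 21*B + M*(B + M))
√(-652 + d(40, 34)) = √(-652 + (40² + 21*34 + 34*40)) = √(-652 + (1600 + 714 + 1360)) = √(-652 + 3674) = √3022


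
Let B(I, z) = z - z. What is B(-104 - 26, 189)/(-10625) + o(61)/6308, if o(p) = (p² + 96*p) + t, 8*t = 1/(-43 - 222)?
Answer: 20303239/13372960 ≈ 1.5182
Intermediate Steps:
t = -1/2120 (t = 1/(8*(-43 - 222)) = (⅛)/(-265) = (⅛)*(-1/265) = -1/2120 ≈ -0.00047170)
o(p) = -1/2120 + p² + 96*p (o(p) = (p² + 96*p) - 1/2120 = -1/2120 + p² + 96*p)
B(I, z) = 0
B(-104 - 26, 189)/(-10625) + o(61)/6308 = 0/(-10625) + (-1/2120 + 61² + 96*61)/6308 = 0*(-1/10625) + (-1/2120 + 3721 + 5856)*(1/6308) = 0 + (20303239/2120)*(1/6308) = 0 + 20303239/13372960 = 20303239/13372960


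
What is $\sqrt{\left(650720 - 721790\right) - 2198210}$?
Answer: $4 i \sqrt{141830} \approx 1506.4 i$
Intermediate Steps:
$\sqrt{\left(650720 - 721790\right) - 2198210} = \sqrt{-71070 - 2198210} = \sqrt{-2269280} = 4 i \sqrt{141830}$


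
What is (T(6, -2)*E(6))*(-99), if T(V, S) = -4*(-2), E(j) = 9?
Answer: -7128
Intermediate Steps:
T(V, S) = 8
(T(6, -2)*E(6))*(-99) = (8*9)*(-99) = 72*(-99) = -7128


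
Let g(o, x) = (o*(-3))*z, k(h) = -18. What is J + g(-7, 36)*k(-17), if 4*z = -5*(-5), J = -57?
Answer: -4839/2 ≈ -2419.5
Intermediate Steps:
z = 25/4 (z = (-5*(-5))/4 = (¼)*25 = 25/4 ≈ 6.2500)
g(o, x) = -75*o/4 (g(o, x) = (o*(-3))*(25/4) = -3*o*(25/4) = -75*o/4)
J + g(-7, 36)*k(-17) = -57 - 75/4*(-7)*(-18) = -57 + (525/4)*(-18) = -57 - 4725/2 = -4839/2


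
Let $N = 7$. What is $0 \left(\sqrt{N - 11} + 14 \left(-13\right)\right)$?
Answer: $0$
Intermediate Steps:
$0 \left(\sqrt{N - 11} + 14 \left(-13\right)\right) = 0 \left(\sqrt{7 - 11} + 14 \left(-13\right)\right) = 0 \left(\sqrt{-4} - 182\right) = 0 \left(2 i - 182\right) = 0 \left(-182 + 2 i\right) = 0$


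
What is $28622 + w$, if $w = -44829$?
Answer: $-16207$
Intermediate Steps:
$28622 + w = 28622 - 44829 = -16207$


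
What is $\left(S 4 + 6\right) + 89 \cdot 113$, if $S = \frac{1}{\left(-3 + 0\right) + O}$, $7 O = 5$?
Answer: $\frac{40245}{4} \approx 10061.0$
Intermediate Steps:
$O = \frac{5}{7}$ ($O = \frac{1}{7} \cdot 5 = \frac{5}{7} \approx 0.71429$)
$S = - \frac{7}{16}$ ($S = \frac{1}{\left(-3 + 0\right) + \frac{5}{7}} = \frac{1}{-3 + \frac{5}{7}} = \frac{1}{- \frac{16}{7}} = - \frac{7}{16} \approx -0.4375$)
$\left(S 4 + 6\right) + 89 \cdot 113 = \left(\left(- \frac{7}{16}\right) 4 + 6\right) + 89 \cdot 113 = \left(- \frac{7}{4} + 6\right) + 10057 = \frac{17}{4} + 10057 = \frac{40245}{4}$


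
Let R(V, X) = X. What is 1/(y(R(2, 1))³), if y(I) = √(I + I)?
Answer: √2/4 ≈ 0.35355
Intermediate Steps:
y(I) = √2*√I (y(I) = √(2*I) = √2*√I)
1/(y(R(2, 1))³) = 1/((√2*√1)³) = 1/((√2*1)³) = 1/((√2)³) = 1/(2*√2) = √2/4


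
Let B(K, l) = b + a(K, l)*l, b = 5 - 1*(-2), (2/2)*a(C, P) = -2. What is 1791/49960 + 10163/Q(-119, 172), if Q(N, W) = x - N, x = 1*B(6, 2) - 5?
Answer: 507953027/5845320 ≈ 86.899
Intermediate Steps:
a(C, P) = -2
b = 7 (b = 5 + 2 = 7)
B(K, l) = 7 - 2*l
x = -2 (x = 1*(7 - 2*2) - 5 = 1*(7 - 4) - 5 = 1*3 - 5 = 3 - 5 = -2)
Q(N, W) = -2 - N
1791/49960 + 10163/Q(-119, 172) = 1791/49960 + 10163/(-2 - 1*(-119)) = 1791*(1/49960) + 10163/(-2 + 119) = 1791/49960 + 10163/117 = 507953027/5845320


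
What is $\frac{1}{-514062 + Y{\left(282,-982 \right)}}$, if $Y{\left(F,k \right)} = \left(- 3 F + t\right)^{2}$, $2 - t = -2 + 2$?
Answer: $\frac{1}{198274} \approx 5.0435 \cdot 10^{-6}$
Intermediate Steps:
$t = 2$ ($t = 2 - \left(-2 + 2\right) = 2 - 0 = 2 + 0 = 2$)
$Y{\left(F,k \right)} = \left(2 - 3 F\right)^{2}$ ($Y{\left(F,k \right)} = \left(- 3 F + 2\right)^{2} = \left(2 - 3 F\right)^{2}$)
$\frac{1}{-514062 + Y{\left(282,-982 \right)}} = \frac{1}{-514062 + \left(-2 + 3 \cdot 282\right)^{2}} = \frac{1}{-514062 + \left(-2 + 846\right)^{2}} = \frac{1}{-514062 + 844^{2}} = \frac{1}{-514062 + 712336} = \frac{1}{198274}$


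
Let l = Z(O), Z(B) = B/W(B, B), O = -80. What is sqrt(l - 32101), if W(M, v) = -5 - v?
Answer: I*sqrt(7222965)/15 ≈ 179.17*I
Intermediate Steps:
Z(B) = B/(-5 - B)
l = -16/15 (l = -1*(-80)/(5 - 80) = -1*(-80)/(-75) = -1*(-80)*(-1/75) = -16/15 ≈ -1.0667)
sqrt(l - 32101) = sqrt(-16/15 - 32101) = sqrt(-481531/15) = I*sqrt(7222965)/15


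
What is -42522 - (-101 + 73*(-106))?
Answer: -34683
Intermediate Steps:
-42522 - (-101 + 73*(-106)) = -42522 - (-101 - 7738) = -42522 - 1*(-7839) = -42522 + 7839 = -34683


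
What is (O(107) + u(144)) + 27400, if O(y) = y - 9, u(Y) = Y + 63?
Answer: 27705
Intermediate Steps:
u(Y) = 63 + Y
O(y) = -9 + y
(O(107) + u(144)) + 27400 = ((-9 + 107) + (63 + 144)) + 27400 = (98 + 207) + 27400 = 305 + 27400 = 27705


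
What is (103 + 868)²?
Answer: 942841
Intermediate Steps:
(103 + 868)² = 971² = 942841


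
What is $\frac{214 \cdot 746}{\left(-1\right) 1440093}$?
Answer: $- \frac{159644}{1440093} \approx -0.11086$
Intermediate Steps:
$\frac{214 \cdot 746}{\left(-1\right) 1440093} = \frac{159644}{-1440093} = 159644 \left(- \frac{1}{1440093}\right) = - \frac{159644}{1440093}$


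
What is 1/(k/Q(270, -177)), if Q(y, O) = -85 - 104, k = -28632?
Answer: 63/9544 ≈ 0.0066010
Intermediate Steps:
Q(y, O) = -189
1/(k/Q(270, -177)) = 1/(-28632/(-189)) = 1/(-28632*(-1/189)) = 1/(9544/63) = 63/9544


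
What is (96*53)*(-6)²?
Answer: 183168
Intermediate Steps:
(96*53)*(-6)² = 5088*36 = 183168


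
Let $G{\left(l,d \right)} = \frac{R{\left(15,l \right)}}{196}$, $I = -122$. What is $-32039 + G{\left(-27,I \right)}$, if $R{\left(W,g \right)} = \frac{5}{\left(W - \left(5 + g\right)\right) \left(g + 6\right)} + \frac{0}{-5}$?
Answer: $- \frac{4879283393}{152292} \approx -32039.0$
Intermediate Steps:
$R{\left(W,g \right)} = \frac{5}{\left(6 + g\right) \left(-5 + W - g\right)}$ ($R{\left(W,g \right)} = \frac{5}{\left(-5 + W - g\right) \left(6 + g\right)} + 0 \left(- \frac{1}{5}\right) = \frac{5}{\left(6 + g\right) \left(-5 + W - g\right)} + 0 = \frac{5}{\left(6 + g\right) \left(-5 + W - g\right)}$)
$G{\left(l,d \right)} = - \frac{5}{196 \left(-60 + l^{2} - 4 l\right)}$ ($G{\left(l,d \right)} = \frac{\left(-5\right) \frac{1}{30 + l^{2} - 90 + 11 l - 15 l}}{196} = - \frac{5}{30 + l^{2} - 90 + 11 l - 15 l} \frac{1}{196} = - \frac{5}{-60 + l^{2} - 4 l} \frac{1}{196} = - \frac{5}{196 \left(-60 + l^{2} - 4 l\right)}$)
$-32039 + G{\left(-27,I \right)} = -32039 + \frac{5}{196 \left(60 - \left(-27\right)^{2} + 4 \left(-27\right)\right)} = -32039 + \frac{5}{196 \left(60 - 729 - 108\right)} = -32039 + \frac{5}{196 \left(-777\right)} = -32039 + \frac{5}{196} \left(- \frac{1}{777}\right) = -32039 - \frac{5}{152292} = - \frac{4879283393}{152292}$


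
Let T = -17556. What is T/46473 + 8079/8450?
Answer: 10814627/18699850 ≈ 0.57833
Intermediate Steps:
T/46473 + 8079/8450 = -17556/46473 + 8079/8450 = -17556*1/46473 + 8079*(1/8450) = -836/2213 + 8079/8450 = 10814627/18699850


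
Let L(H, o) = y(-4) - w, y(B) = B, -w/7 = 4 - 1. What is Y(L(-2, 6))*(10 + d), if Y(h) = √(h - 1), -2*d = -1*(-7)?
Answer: 26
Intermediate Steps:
w = -21 (w = -7*(4 - 1) = -7*3 = -21)
d = -7/2 (d = -(-1)*(-7)/2 = -½*7 = -7/2 ≈ -3.5000)
L(H, o) = 17 (L(H, o) = -4 - 1*(-21) = -4 + 21 = 17)
Y(h) = √(-1 + h)
Y(L(-2, 6))*(10 + d) = √(-1 + 17)*(10 - 7/2) = √16*(13/2) = 4*(13/2) = 26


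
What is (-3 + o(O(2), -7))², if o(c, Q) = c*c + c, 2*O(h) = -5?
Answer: 9/16 ≈ 0.56250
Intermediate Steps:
O(h) = -5/2 (O(h) = (½)*(-5) = -5/2)
o(c, Q) = c + c² (o(c, Q) = c² + c = c + c²)
(-3 + o(O(2), -7))² = (-3 - 5*(1 - 5/2)/2)² = (-3 - 5/2*(-3/2))² = (-3 + 15/4)² = (¾)² = 9/16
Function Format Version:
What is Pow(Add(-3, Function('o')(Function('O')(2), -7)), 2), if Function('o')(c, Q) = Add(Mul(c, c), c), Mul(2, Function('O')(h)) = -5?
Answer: Rational(9, 16) ≈ 0.56250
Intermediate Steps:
Function('O')(h) = Rational(-5, 2) (Function('O')(h) = Mul(Rational(1, 2), -5) = Rational(-5, 2))
Function('o')(c, Q) = Add(c, Pow(c, 2)) (Function('o')(c, Q) = Add(Pow(c, 2), c) = Add(c, Pow(c, 2)))
Pow(Add(-3, Function('o')(Function('O')(2), -7)), 2) = Pow(Add(-3, Mul(Rational(-5, 2), Add(1, Rational(-5, 2)))), 2) = Pow(Add(-3, Mul(Rational(-5, 2), Rational(-3, 2))), 2) = Pow(Add(-3, Rational(15, 4)), 2) = Pow(Rational(3, 4), 2) = Rational(9, 16)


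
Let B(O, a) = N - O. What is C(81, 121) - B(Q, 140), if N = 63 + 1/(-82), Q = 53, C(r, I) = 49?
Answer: 3199/82 ≈ 39.012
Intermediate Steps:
N = 5165/82 (N = 63 - 1/82 = 5165/82 ≈ 62.988)
B(O, a) = 5165/82 - O
C(81, 121) - B(Q, 140) = 49 - (5165/82 - 1*53) = 49 - (5165/82 - 53) = 49 - 1*819/82 = 49 - 819/82 = 3199/82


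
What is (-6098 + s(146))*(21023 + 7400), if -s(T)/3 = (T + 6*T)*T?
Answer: -12896481482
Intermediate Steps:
s(T) = -21*T² (s(T) = -3*(T + 6*T)*T = -3*7*T*T = -21*T²)
(-6098 + s(146))*(21023 + 7400) = (-6098 - 21*146²)*(21023 + 7400) = (-6098 - 21*21316)*28423 = (-6098 - 447636)*28423 = -453734*28423 = -12896481482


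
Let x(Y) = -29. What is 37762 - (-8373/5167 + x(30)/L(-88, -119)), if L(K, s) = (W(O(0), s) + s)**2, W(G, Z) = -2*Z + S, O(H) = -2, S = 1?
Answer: 2809794778643/74404800 ≈ 37764.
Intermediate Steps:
W(G, Z) = 1 - 2*Z (W(G, Z) = -2*Z + 1 = 1 - 2*Z)
L(K, s) = (1 - s)**2 (L(K, s) = ((1 - 2*s) + s)**2 = (1 - s)**2)
37762 - (-8373/5167 + x(30)/L(-88, -119)) = 37762 - (-8373/5167 - 29/(1 - 1*(-119))**2) = 37762 - (-8373*1/5167 - 29/(1 + 119)**2) = 37762 - (-8373/5167 - 29/(120**2)) = 37762 - (-8373/5167 - 29/14400) = 37762 - 1*(-120721043/74404800) = 37762 + 120721043/74404800 = 2809794778643/74404800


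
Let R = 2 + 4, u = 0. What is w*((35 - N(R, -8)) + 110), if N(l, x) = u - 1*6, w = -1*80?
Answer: -12080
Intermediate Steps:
R = 6
w = -80
N(l, x) = -6 (N(l, x) = 0 - 1*6 = 0 - 6 = -6)
w*((35 - N(R, -8)) + 110) = -80*((35 - 1*(-6)) + 110) = -80*((35 + 6) + 110) = -80*(41 + 110) = -80*151 = -12080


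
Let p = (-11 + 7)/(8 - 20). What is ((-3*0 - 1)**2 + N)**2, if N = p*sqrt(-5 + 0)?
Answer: (3 + I*sqrt(5))**2/9 ≈ 0.44444 + 1.4907*I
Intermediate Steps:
p = 1/3 (p = -4/(-12) = -4*(-1/12) = 1/3 ≈ 0.33333)
N = I*sqrt(5)/3 (N = sqrt(-5 + 0)/3 = sqrt(-5)/3 = (I*sqrt(5))/3 = I*sqrt(5)/3 ≈ 0.74536*I)
((-3*0 - 1)**2 + N)**2 = ((-3*0 - 1)**2 + I*sqrt(5)/3)**2 = ((0 - 1)**2 + I*sqrt(5)/3)**2 = ((-1)**2 + I*sqrt(5)/3)**2 = (1 + I*sqrt(5)/3)**2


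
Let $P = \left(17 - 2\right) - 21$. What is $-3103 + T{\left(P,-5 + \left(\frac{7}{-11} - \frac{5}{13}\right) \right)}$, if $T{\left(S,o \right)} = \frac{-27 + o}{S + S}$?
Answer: $- \frac{886671}{286} \approx -3100.3$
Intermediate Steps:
$P = -6$ ($P = 15 - 21 = -6$)
$T{\left(S,o \right)} = \frac{-27 + o}{2 S}$
$-3103 + T{\left(P,-5 + \left(\frac{7}{-11} - \frac{5}{13}\right) \right)} = -3103 + \frac{-27 + \left(-5 + \left(\frac{7}{-11} - \frac{5}{13}\right)\right)}{2 \left(-6\right)} = -3103 + \frac{1}{2} \left(- \frac{1}{6}\right) \left(-27 + \left(-5 + \left(7 \left(- \frac{1}{11}\right) - \frac{5}{13}\right)\right)\right) = -3103 + \frac{1}{2} \left(- \frac{1}{6}\right) \left(-27 - \frac{861}{143}\right) = -3103 + \frac{1}{2} \left(- \frac{1}{6}\right) \left(- \frac{4722}{143}\right) = -3103 + \frac{787}{286} = - \frac{886671}{286}$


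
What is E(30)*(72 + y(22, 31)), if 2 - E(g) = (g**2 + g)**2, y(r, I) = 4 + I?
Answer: -92544086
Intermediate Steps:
E(g) = 2 - (g + g**2)**2 (E(g) = 2 - (g**2 + g)**2 = 2 - (g + g**2)**2)
E(30)*(72 + y(22, 31)) = (2 - 1*30**2*(1 + 30)**2)*(72 + (4 + 31)) = (2 - 1*900*31**2)*(72 + 35) = (2 - 1*900*961)*107 = (2 - 864900)*107 = -864898*107 = -92544086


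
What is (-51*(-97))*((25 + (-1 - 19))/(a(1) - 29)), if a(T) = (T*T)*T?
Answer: -24735/28 ≈ -883.39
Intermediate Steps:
a(T) = T³ (a(T) = T²*T = T³)
(-51*(-97))*((25 + (-1 - 19))/(a(1) - 29)) = (-51*(-97))*((25 + (-1 - 19))/(1³ - 29)) = 4947*((25 - 20)/(1 - 29)) = 4947*(5/(-28)) = 4947*(5*(-1/28)) = 4947*(-5/28) = -24735/28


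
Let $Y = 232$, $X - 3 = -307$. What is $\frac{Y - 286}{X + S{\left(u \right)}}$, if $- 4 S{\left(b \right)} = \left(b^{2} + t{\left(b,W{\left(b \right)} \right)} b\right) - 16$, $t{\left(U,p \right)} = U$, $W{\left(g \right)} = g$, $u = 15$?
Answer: $\frac{36}{275} \approx 0.13091$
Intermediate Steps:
$X = -304$ ($X = 3 - 307 = -304$)
$S{\left(b \right)} = 4 - \frac{b^{2}}{2}$ ($S{\left(b \right)} = - \frac{\left(b^{2} + b b\right) - 16}{4} = - \frac{\left(b^{2} + b^{2}\right) - 16}{4} = - \frac{2 b^{2} - 16}{4} = - \frac{-16 + 2 b^{2}}{4} = 4 - \frac{b^{2}}{2}$)
$\frac{Y - 286}{X + S{\left(u \right)}} = \frac{232 - 286}{-304 + \left(4 - \frac{15^{2}}{2}\right)} = - \frac{54}{-304 + \left(4 - \frac{225}{2}\right)} = - \frac{54}{-304 - \frac{217}{2}} = - \frac{54}{- \frac{825}{2}} = \left(-54\right) \left(- \frac{2}{825}\right) = \frac{36}{275}$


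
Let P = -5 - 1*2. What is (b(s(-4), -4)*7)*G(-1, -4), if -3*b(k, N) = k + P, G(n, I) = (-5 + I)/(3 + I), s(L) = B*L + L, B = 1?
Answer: 315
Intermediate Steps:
s(L) = 2*L (s(L) = 1*L + L = L + L = 2*L)
P = -7 (P = -5 - 2 = -7)
G(n, I) = (-5 + I)/(3 + I)
b(k, N) = 7/3 - k/3 (b(k, N) = -(k - 7)/3 = -(-7 + k)/3 = 7/3 - k/3)
(b(s(-4), -4)*7)*G(-1, -4) = ((7/3 - 2*(-4)/3)*7)*((-5 - 4)/(3 - 4)) = ((7/3 - ⅓*(-8))*7)*(-9/(-1)) = ((7/3 + 8/3)*7)*(-1*(-9)) = (5*7)*9 = 35*9 = 315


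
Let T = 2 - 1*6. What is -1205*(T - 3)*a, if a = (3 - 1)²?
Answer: 33740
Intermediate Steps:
a = 4 (a = 2² = 4)
T = -4 (T = 2 - 6 = -4)
-1205*(T - 3)*a = -1205*(-4 - 3)*4 = -(-8435)*4 = -1205*(-28) = 33740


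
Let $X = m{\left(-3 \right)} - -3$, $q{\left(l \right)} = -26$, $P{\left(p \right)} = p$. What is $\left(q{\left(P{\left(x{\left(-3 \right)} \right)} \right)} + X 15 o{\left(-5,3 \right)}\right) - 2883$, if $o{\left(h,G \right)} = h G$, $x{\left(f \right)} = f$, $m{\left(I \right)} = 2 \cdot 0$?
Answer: $-3584$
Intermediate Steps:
$m{\left(I \right)} = 0$
$o{\left(h,G \right)} = G h$
$X = 3$ ($X = 0 - -3 = 0 + 3 = 3$)
$\left(q{\left(P{\left(x{\left(-3 \right)} \right)} \right)} + X 15 o{\left(-5,3 \right)}\right) - 2883 = \left(-26 + 3 \cdot 15 \cdot 3 \left(-5\right)\right) - 2883 = \left(-26 + 45 \left(-15\right)\right) - 2883 = \left(-26 - 675\right) - 2883 = -701 - 2883 = -3584$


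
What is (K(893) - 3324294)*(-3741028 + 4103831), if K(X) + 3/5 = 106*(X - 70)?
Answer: -5872069228249/5 ≈ -1.1744e+12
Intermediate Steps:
K(X) = -37103/5 + 106*X (K(X) = -⅗ + 106*(X - 70) = -⅗ + 106*(-70 + X) = -⅗ + (-7420 + 106*X) = -37103/5 + 106*X)
(K(893) - 3324294)*(-3741028 + 4103831) = ((-37103/5 + 106*893) - 3324294)*(-3741028 + 4103831) = ((-37103/5 + 94658) - 3324294)*362803 = (436187/5 - 3324294)*362803 = -16185283/5*362803 = -5872069228249/5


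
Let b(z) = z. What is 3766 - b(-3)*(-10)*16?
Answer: 3286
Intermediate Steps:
3766 - b(-3)*(-10)*16 = 3766 - (-3*(-10))*16 = 3766 - 30*16 = 3766 - 1*480 = 3766 - 480 = 3286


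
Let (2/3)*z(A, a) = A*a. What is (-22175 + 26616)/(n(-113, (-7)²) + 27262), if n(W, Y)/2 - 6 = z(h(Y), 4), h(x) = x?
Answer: 4441/27862 ≈ 0.15939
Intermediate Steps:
z(A, a) = 3*A*a/2 (z(A, a) = 3*(A*a)/2 = 3*A*a/2)
n(W, Y) = 12 + 12*Y (n(W, Y) = 12 + 2*((3/2)*Y*4) = 12 + 2*(6*Y) = 12 + 12*Y)
(-22175 + 26616)/(n(-113, (-7)²) + 27262) = (-22175 + 26616)/((12 + 12*(-7)²) + 27262) = 4441/((12 + 12*49) + 27262) = 4441/((12 + 588) + 27262) = 4441/(600 + 27262) = 4441/27862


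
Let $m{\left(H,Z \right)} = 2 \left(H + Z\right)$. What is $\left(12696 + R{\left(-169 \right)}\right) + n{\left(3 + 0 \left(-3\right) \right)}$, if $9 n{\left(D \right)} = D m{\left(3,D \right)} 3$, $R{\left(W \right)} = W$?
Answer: $12539$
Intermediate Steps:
$m{\left(H,Z \right)} = 2 H + 2 Z$
$n{\left(D \right)} = \frac{D \left(6 + 2 D\right)}{3}$ ($n{\left(D \right)} = \frac{D \left(2 \cdot 3 + 2 D\right) 3}{9} = \frac{D \left(6 + 2 D\right) 3}{9} = \frac{3 D \left(6 + 2 D\right)}{9} = \frac{D \left(6 + 2 D\right)}{3}$)
$\left(12696 + R{\left(-169 \right)}\right) + n{\left(3 + 0 \left(-3\right) \right)} = \left(12696 - 169\right) + \frac{2 \left(3 + 0 \left(-3\right)\right) \left(3 + \left(3 + 0 \left(-3\right)\right)\right)}{3} = 12527 + \frac{2 \left(3 + 0\right) \left(3 + \left(3 + 0\right)\right)}{3} = 12527 + \frac{2}{3} \cdot 3 \left(3 + 3\right) = 12527 + \frac{2}{3} \cdot 3 \cdot 6 = 12527 + 12 = 12539$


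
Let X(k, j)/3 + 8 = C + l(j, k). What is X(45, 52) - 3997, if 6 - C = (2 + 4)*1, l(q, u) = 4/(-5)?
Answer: -20117/5 ≈ -4023.4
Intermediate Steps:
l(q, u) = -4/5 (l(q, u) = 4*(-1/5) = -4/5)
C = 0 (C = 6 - (2 + 4) = 6 - 6 = 0)
X(k, j) = -132/5 (X(k, j) = -24 + 3*(0 - 4/5) = -24 + 3*(-4/5) = -24 - 12/5 = -132/5)
X(45, 52) - 3997 = -132/5 - 3997 = -20117/5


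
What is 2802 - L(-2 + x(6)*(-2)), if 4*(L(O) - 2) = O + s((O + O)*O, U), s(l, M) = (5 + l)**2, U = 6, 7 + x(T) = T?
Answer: 11175/4 ≈ 2793.8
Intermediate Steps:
x(T) = -7 + T
L(O) = 2 + O/4 + (5 + 2*O**2)**2/4 (L(O) = 2 + (O + (5 + (O + O)*O)**2)/4 = 2 + (O + (5 + (2*O)*O)**2)/4 = 2 + (O + (5 + 2*O**2)**2)/4 = 2 + (O/4 + (5 + 2*O**2)**2/4) = 2 + O/4 + (5 + 2*O**2)**2/4)
2802 - L(-2 + x(6)*(-2)) = 2802 - (2 + (-2 + (-7 + 6)*(-2))/4 + (5 + 2*(-2 + (-7 + 6)*(-2))**2)**2/4) = 2802 - (2 + (-2 - 1*(-2))/4 + (5 + 2*(-2 - 1*(-2))**2)**2/4) = 2802 - (2 + (-2 + 2)/4 + (5 + 2*(-2 + 2)**2)**2/4) = 2802 - (2 + (1/4)*0 + (5 + 2*0**2)**2/4) = 2802 - (2 + 0 + (5 + 2*0)**2/4) = 2802 - (2 + 0 + (5 + 0)**2/4) = 2802 - (2 + 0 + (1/4)*5**2) = 2802 - (2 + 0 + (1/4)*25) = 2802 - (2 + 0 + 25/4) = 2802 - 1*33/4 = 2802 - 33/4 = 11175/4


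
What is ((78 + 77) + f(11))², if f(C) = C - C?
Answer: 24025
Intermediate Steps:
f(C) = 0
((78 + 77) + f(11))² = ((78 + 77) + 0)² = (155 + 0)² = 155² = 24025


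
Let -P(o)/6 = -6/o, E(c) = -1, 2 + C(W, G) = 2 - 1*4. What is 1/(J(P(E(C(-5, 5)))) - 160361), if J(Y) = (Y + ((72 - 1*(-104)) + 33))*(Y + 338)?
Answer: -1/108115 ≈ -9.2494e-6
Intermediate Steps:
C(W, G) = -4 (C(W, G) = -2 + (2 - 1*4) = -2 + (2 - 4) = -2 - 2 = -4)
P(o) = 36/o (P(o) = -(-36)/o = 36/o)
J(Y) = (209 + Y)*(338 + Y) (J(Y) = (Y + ((72 + 104) + 33))*(338 + Y) = (Y + (176 + 33))*(338 + Y) = (Y + 209)*(338 + Y) = (209 + Y)*(338 + Y))
1/(J(P(E(C(-5, 5)))) - 160361) = 1/((70642 + (36/(-1))² + 547*(36/(-1))) - 160361) = 1/((70642 + (36*(-1))² + 547*(36*(-1))) - 160361) = 1/((70642 + (-36)² + 547*(-36)) - 160361) = 1/((70642 + 1296 - 19692) - 160361) = 1/(52246 - 160361) = 1/(-108115) = -1/108115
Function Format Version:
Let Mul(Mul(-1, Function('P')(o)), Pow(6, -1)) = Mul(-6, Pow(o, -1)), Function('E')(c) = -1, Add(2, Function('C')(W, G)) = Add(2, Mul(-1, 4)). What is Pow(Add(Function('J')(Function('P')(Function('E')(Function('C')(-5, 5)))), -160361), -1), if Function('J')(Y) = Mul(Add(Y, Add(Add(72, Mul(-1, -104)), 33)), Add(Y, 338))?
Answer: Rational(-1, 108115) ≈ -9.2494e-6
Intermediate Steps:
Function('C')(W, G) = -4 (Function('C')(W, G) = Add(-2, Add(2, Mul(-1, 4))) = Add(-2, Add(2, -4)) = Add(-2, -2) = -4)
Function('P')(o) = Mul(36, Pow(o, -1)) (Function('P')(o) = Mul(-6, Mul(-6, Pow(o, -1))) = Mul(36, Pow(o, -1)))
Function('J')(Y) = Mul(Add(209, Y), Add(338, Y)) (Function('J')(Y) = Mul(Add(Y, Add(Add(72, 104), 33)), Add(338, Y)) = Mul(Add(Y, Add(176, 33)), Add(338, Y)) = Mul(Add(Y, 209), Add(338, Y)) = Mul(Add(209, Y), Add(338, Y)))
Pow(Add(Function('J')(Function('P')(Function('E')(Function('C')(-5, 5)))), -160361), -1) = Pow(Add(Add(70642, Pow(Mul(36, Pow(-1, -1)), 2), Mul(547, Mul(36, Pow(-1, -1)))), -160361), -1) = Pow(Add(Add(70642, Pow(Mul(36, -1), 2), Mul(547, Mul(36, -1))), -160361), -1) = Pow(Add(Add(70642, Pow(-36, 2), Mul(547, -36)), -160361), -1) = Pow(Add(Add(70642, 1296, -19692), -160361), -1) = Pow(Add(52246, -160361), -1) = Pow(-108115, -1) = Rational(-1, 108115)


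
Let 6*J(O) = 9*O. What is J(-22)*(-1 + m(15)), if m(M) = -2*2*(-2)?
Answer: -231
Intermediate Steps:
J(O) = 3*O/2 (J(O) = (9*O)/6 = 3*O/2)
m(M) = 8 (m(M) = -4*(-2) = 8)
J(-22)*(-1 + m(15)) = ((3/2)*(-22))*(-1 + 8) = -33*7 = -231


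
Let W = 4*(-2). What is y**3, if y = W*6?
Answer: -110592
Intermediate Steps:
W = -8
y = -48 (y = -8*6 = -48)
y**3 = (-48)**3 = -110592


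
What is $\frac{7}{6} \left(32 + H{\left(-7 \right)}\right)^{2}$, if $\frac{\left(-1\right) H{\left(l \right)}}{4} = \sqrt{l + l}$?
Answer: $\frac{2800}{3} - \frac{896 i \sqrt{14}}{3} \approx 933.33 - 1117.5 i$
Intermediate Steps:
$H{\left(l \right)} = - 4 \sqrt{2} \sqrt{l}$ ($H{\left(l \right)} = - 4 \sqrt{l + l} = - 4 \sqrt{2 l} = - 4 \sqrt{2} \sqrt{l}$)
$\frac{7}{6} \left(32 + H{\left(-7 \right)}\right)^{2} = \frac{7}{6} \left(32 - 4 \sqrt{2} \sqrt{-7}\right)^{2} = 7 \cdot \frac{1}{6} \left(32 - 4 \sqrt{2} i \sqrt{7}\right)^{2} = \frac{7 \left(32 - 4 i \sqrt{14}\right)^{2}}{6}$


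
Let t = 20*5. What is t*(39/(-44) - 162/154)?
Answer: -14925/77 ≈ -193.83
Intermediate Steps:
t = 100
t*(39/(-44) - 162/154) = 100*(39/(-44) - 162/154) = 100*(39*(-1/44) - 162*1/154) = 100*(-39/44 - 81/77) = 100*(-597/308) = -14925/77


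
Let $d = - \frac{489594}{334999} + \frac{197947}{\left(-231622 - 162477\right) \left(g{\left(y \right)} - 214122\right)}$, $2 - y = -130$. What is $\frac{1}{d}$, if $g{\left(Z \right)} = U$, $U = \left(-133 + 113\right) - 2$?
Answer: $- \frac{4038840607403392}{5902671216467573} \approx -0.68424$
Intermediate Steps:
$y = 132$ ($y = 2 - -130 = 2 + 130 = 132$)
$U = -22$ ($U = -20 - 2 = -22$)
$g{\left(Z \right)} = -22$
$d = - \frac{5902671216467573}{4038840607403392}$ ($d = - \frac{489594}{334999} + \frac{197947}{\left(-231622 - 162477\right) \left(-22 - 214122\right)} = \left(-489594\right) \frac{1}{334999} + \frac{197947}{\left(-394099\right) \left(-214144\right)} = - \frac{69942}{47857} + \frac{197947}{84393936256} = - \frac{5902671216467573}{4038840607403392} \approx -1.4615$)
$\frac{1}{d} = \frac{1}{- \frac{5902671216467573}{4038840607403392}} = - \frac{4038840607403392}{5902671216467573}$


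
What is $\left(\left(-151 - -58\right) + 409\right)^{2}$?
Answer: $99856$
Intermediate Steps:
$\left(\left(-151 - -58\right) + 409\right)^{2} = \left(\left(-151 + 58\right) + 409\right)^{2} = \left(-93 + 409\right)^{2} = 316^{2} = 99856$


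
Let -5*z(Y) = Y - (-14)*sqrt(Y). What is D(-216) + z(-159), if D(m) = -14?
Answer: 89/5 - 14*I*sqrt(159)/5 ≈ 17.8 - 35.307*I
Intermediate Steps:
z(Y) = -14*sqrt(Y)/5 - Y/5 (z(Y) = -(Y - (-14)*sqrt(Y))/5 = -(Y + 14*sqrt(Y))/5 = -14*sqrt(Y)/5 - Y/5)
D(-216) + z(-159) = -14 + (-14*I*sqrt(159)/5 - 1/5*(-159)) = -14 + (-14*I*sqrt(159)/5 + 159/5) = -14 + (159/5 - 14*I*sqrt(159)/5) = 89/5 - 14*I*sqrt(159)/5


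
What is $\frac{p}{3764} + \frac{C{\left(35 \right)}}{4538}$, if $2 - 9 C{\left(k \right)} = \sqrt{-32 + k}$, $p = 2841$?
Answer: $\frac{58019825}{76864644} - \frac{\sqrt{3}}{40842} \approx 0.75479$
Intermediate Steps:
$C{\left(k \right)} = \frac{2}{9} - \frac{\sqrt{-32 + k}}{9}$
$\frac{p}{3764} + \frac{C{\left(35 \right)}}{4538} = \frac{2841}{3764} + \frac{\frac{2}{9} - \frac{\sqrt{-32 + 35}}{9}}{4538} = 2841 \cdot \frac{1}{3764} + \left(\frac{2}{9} - \frac{\sqrt{3}}{9}\right) \frac{1}{4538} = \frac{2841}{3764} + \left(\frac{1}{20421} - \frac{\sqrt{3}}{40842}\right) = \frac{58019825}{76864644} - \frac{\sqrt{3}}{40842}$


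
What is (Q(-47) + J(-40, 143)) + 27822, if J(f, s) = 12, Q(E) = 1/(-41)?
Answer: 1141193/41 ≈ 27834.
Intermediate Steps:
Q(E) = -1/41
(Q(-47) + J(-40, 143)) + 27822 = (-1/41 + 12) + 27822 = 491/41 + 27822 = 1141193/41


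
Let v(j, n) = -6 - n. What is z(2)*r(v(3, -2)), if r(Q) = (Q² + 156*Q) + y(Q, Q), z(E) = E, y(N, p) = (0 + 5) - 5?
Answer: -1216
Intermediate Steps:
y(N, p) = 0 (y(N, p) = 5 - 5 = 0)
r(Q) = Q² + 156*Q (r(Q) = (Q² + 156*Q) + 0 = Q² + 156*Q)
z(2)*r(v(3, -2)) = 2*((-6 - 1*(-2))*(156 + (-6 - 1*(-2)))) = 2*((-6 + 2)*(156 + (-6 + 2))) = 2*(-4*(156 - 4)) = 2*(-4*152) = 2*(-608) = -1216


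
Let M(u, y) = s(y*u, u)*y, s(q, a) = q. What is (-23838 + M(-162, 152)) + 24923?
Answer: -3741763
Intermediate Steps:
M(u, y) = u*y² (M(u, y) = (y*u)*y = (u*y)*y = u*y²)
(-23838 + M(-162, 152)) + 24923 = (-23838 - 162*152²) + 24923 = (-23838 - 162*23104) + 24923 = (-23838 - 3742848) + 24923 = -3766686 + 24923 = -3741763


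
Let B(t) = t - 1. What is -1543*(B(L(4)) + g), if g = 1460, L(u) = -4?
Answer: -2245065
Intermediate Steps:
B(t) = -1 + t
-1543*(B(L(4)) + g) = -1543*((-1 - 4) + 1460) = -1543*(-5 + 1460) = -1543*1455 = -2245065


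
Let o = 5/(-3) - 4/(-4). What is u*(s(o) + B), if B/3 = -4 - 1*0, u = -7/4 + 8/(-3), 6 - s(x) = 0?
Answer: 53/2 ≈ 26.500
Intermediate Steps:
o = -⅔ (o = 5*(-⅓) - 4*(-¼) = -5/3 + 1 = -⅔ ≈ -0.66667)
s(x) = 6 (s(x) = 6 - 1*0 = 6 + 0 = 6)
u = -53/12 (u = -7*¼ + 8*(-⅓) = -7/4 - 8/3 = -53/12 ≈ -4.4167)
B = -12 (B = 3*(-4 - 1*0) = 3*(-4 + 0) = 3*(-4) = -12)
u*(s(o) + B) = -53*(6 - 12)/12 = -53/12*(-6) = 53/2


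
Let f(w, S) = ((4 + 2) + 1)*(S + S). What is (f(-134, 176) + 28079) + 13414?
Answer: 43957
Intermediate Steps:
f(w, S) = 14*S (f(w, S) = (6 + 1)*(2*S) = 7*(2*S) = 14*S)
(f(-134, 176) + 28079) + 13414 = (14*176 + 28079) + 13414 = (2464 + 28079) + 13414 = 30543 + 13414 = 43957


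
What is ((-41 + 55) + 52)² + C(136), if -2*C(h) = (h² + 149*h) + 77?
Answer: -30125/2 ≈ -15063.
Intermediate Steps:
C(h) = -77/2 - 149*h/2 - h²/2 (C(h) = -((h² + 149*h) + 77)/2 = -(77 + h² + 149*h)/2 = -77/2 - 149*h/2 - h²/2)
((-41 + 55) + 52)² + C(136) = ((-41 + 55) + 52)² + (-77/2 - 149/2*136 - ½*136²) = (14 + 52)² + (-77/2 - 10132 - ½*18496) = 66² + (-77/2 - 10132 - 9248) = 4356 - 38837/2 = -30125/2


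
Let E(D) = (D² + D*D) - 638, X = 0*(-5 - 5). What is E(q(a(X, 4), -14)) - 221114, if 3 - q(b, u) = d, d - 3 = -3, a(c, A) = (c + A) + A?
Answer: -221734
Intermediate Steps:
X = 0 (X = 0*(-10) = 0)
a(c, A) = c + 2*A (a(c, A) = (A + c) + A = c + 2*A)
d = 0 (d = 3 - 3 = 0)
q(b, u) = 3 (q(b, u) = 3 - 1*0 = 3 + 0 = 3)
E(D) = -638 + 2*D² (E(D) = (D² + D²) - 638 = 2*D² - 638 = -638 + 2*D²)
E(q(a(X, 4), -14)) - 221114 = (-638 + 2*3²) - 221114 = (-638 + 2*9) - 221114 = (-638 + 18) - 221114 = -620 - 221114 = -221734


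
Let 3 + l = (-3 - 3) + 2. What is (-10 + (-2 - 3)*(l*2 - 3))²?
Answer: 5625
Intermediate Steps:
l = -7 (l = -3 + ((-3 - 3) + 2) = -3 + (-6 + 2) = -3 - 4 = -7)
(-10 + (-2 - 3)*(l*2 - 3))² = (-10 + (-2 - 3)*(-7*2 - 3))² = (-10 - 5*(-14 - 3))² = (-10 - 5*(-17))² = (-10 + 85)² = 75² = 5625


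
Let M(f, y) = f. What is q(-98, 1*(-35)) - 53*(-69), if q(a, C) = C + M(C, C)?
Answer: 3587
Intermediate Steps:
q(a, C) = 2*C (q(a, C) = C + C = 2*C)
q(-98, 1*(-35)) - 53*(-69) = 2*(1*(-35)) - 53*(-69) = 2*(-35) + 3657 = -70 + 3657 = 3587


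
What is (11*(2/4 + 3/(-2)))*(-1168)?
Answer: 12848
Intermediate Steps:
(11*(2/4 + 3/(-2)))*(-1168) = (11*(2*(1/4) + 3*(-1/2)))*(-1168) = (11*(1/2 - 3/2))*(-1168) = (11*(-1))*(-1168) = -11*(-1168) = 12848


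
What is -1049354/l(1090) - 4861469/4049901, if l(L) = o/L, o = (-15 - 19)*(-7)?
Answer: -2316130577119741/481938219 ≈ -4.8059e+6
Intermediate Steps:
o = 238 (o = -34*(-7) = 238)
l(L) = 238/L
-1049354/l(1090) - 4861469/4049901 = -1049354/(238/1090) - 4861469/4049901 = -1049354/(238*(1/1090)) - 4861469*1/4049901 = -1049354/119/545 - 4861469/4049901 = -1049354*545/119 - 4861469/4049901 = -571897930/119 - 4861469/4049901 = -2316130577119741/481938219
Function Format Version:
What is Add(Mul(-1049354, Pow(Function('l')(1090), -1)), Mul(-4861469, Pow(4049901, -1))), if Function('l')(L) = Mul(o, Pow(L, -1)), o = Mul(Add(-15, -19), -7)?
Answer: Rational(-2316130577119741, 481938219) ≈ -4.8059e+6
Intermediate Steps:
o = 238 (o = Mul(-34, -7) = 238)
Function('l')(L) = Mul(238, Pow(L, -1))
Add(Mul(-1049354, Pow(Function('l')(1090), -1)), Mul(-4861469, Pow(4049901, -1))) = Add(Mul(-1049354, Pow(Mul(238, Pow(1090, -1)), -1)), Mul(-4861469, Pow(4049901, -1))) = Add(Mul(-1049354, Pow(Mul(238, Rational(1, 1090)), -1)), Mul(-4861469, Rational(1, 4049901))) = Add(Mul(-1049354, Pow(Rational(119, 545), -1)), Rational(-4861469, 4049901)) = Add(Mul(-1049354, Rational(545, 119)), Rational(-4861469, 4049901)) = Add(Rational(-571897930, 119), Rational(-4861469, 4049901)) = Rational(-2316130577119741, 481938219)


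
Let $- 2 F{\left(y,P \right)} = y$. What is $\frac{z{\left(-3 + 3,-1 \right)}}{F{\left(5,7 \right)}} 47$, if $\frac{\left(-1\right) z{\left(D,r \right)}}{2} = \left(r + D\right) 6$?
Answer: $- \frac{1128}{5} \approx -225.6$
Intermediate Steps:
$F{\left(y,P \right)} = - \frac{y}{2}$
$z{\left(D,r \right)} = - 12 D - 12 r$ ($z{\left(D,r \right)} = - 2 \left(r + D\right) 6 = - 2 \left(D + r\right) 6 = - 2 \left(6 D + 6 r\right) = - 12 D - 12 r$)
$\frac{z{\left(-3 + 3,-1 \right)}}{F{\left(5,7 \right)}} 47 = \frac{- 12 \left(-3 + 3\right) - -12}{\left(- \frac{1}{2}\right) 5} \cdot 47 = \frac{\left(-12\right) 0 + 12}{- \frac{5}{2}} \cdot 47 = - \frac{2 \left(0 + 12\right)}{5} \cdot 47 = \left(- \frac{2}{5}\right) 12 \cdot 47 = \left(- \frac{24}{5}\right) 47 = - \frac{1128}{5}$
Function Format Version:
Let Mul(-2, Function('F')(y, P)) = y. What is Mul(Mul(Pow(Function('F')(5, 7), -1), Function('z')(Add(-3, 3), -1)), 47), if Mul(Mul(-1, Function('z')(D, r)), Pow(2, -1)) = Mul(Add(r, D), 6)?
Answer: Rational(-1128, 5) ≈ -225.60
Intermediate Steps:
Function('F')(y, P) = Mul(Rational(-1, 2), y)
Function('z')(D, r) = Add(Mul(-12, D), Mul(-12, r)) (Function('z')(D, r) = Mul(-2, Mul(Add(r, D), 6)) = Mul(-2, Mul(Add(D, r), 6)) = Mul(-2, Add(Mul(6, D), Mul(6, r))) = Add(Mul(-12, D), Mul(-12, r)))
Mul(Mul(Pow(Function('F')(5, 7), -1), Function('z')(Add(-3, 3), -1)), 47) = Mul(Mul(Pow(Mul(Rational(-1, 2), 5), -1), Add(Mul(-12, Add(-3, 3)), Mul(-12, -1))), 47) = Mul(Mul(Pow(Rational(-5, 2), -1), Add(Mul(-12, 0), 12)), 47) = Mul(Mul(Rational(-2, 5), Add(0, 12)), 47) = Mul(Mul(Rational(-2, 5), 12), 47) = Mul(Rational(-24, 5), 47) = Rational(-1128, 5)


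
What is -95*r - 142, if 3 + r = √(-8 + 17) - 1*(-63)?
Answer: -6127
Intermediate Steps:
r = 63 (r = -3 + (√(-8 + 17) - 1*(-63)) = -3 + (√9 + 63) = -3 + (3 + 63) = -3 + 66 = 63)
-95*r - 142 = -95*63 - 142 = -5985 - 142 = -6127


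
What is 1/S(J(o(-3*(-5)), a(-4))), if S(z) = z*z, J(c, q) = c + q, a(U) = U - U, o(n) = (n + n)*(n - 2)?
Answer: 1/152100 ≈ 6.5746e-6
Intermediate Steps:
o(n) = 2*n*(-2 + n) (o(n) = (2*n)*(-2 + n) = 2*n*(-2 + n))
a(U) = 0
S(z) = z²
1/S(J(o(-3*(-5)), a(-4))) = 1/((2*(-3*(-5))*(-2 - 3*(-5)) + 0)²) = 1/((2*15*(-2 + 15) + 0)²) = 1/((2*15*13 + 0)²) = 1/((390 + 0)²) = 1/(390²) = 1/152100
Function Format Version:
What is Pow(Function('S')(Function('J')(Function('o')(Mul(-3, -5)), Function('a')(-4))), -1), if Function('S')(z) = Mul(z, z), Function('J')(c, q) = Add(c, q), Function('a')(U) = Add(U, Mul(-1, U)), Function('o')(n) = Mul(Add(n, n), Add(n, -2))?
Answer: Rational(1, 152100) ≈ 6.5746e-6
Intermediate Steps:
Function('o')(n) = Mul(2, n, Add(-2, n)) (Function('o')(n) = Mul(Mul(2, n), Add(-2, n)) = Mul(2, n, Add(-2, n)))
Function('a')(U) = 0
Function('S')(z) = Pow(z, 2)
Pow(Function('S')(Function('J')(Function('o')(Mul(-3, -5)), Function('a')(-4))), -1) = Pow(Pow(Add(Mul(2, Mul(-3, -5), Add(-2, Mul(-3, -5))), 0), 2), -1) = Pow(Pow(Add(Mul(2, 15, Add(-2, 15)), 0), 2), -1) = Pow(Pow(Add(Mul(2, 15, 13), 0), 2), -1) = Pow(Pow(Add(390, 0), 2), -1) = Pow(Pow(390, 2), -1) = Pow(152100, -1) = Rational(1, 152100)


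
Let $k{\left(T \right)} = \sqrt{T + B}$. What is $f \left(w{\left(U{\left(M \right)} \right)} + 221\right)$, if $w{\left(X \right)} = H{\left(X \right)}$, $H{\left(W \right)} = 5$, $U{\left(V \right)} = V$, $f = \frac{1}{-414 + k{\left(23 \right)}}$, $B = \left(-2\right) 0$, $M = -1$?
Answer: $- \frac{4068}{7451} - \frac{226 \sqrt{23}}{171373} \approx -0.55229$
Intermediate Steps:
$B = 0$
$k{\left(T \right)} = \sqrt{T}$ ($k{\left(T \right)} = \sqrt{T + 0} = \sqrt{T}$)
$f = \frac{1}{-414 + \sqrt{23}} \approx -0.0024438$
$w{\left(X \right)} = 5$
$f \left(w{\left(U{\left(M \right)} \right)} + 221\right) = \left(- \frac{18}{7451} - \frac{\sqrt{23}}{171373}\right) \left(5 + 221\right) = \left(- \frac{18}{7451} - \frac{\sqrt{23}}{171373}\right) 226 = - \frac{4068}{7451} - \frac{226 \sqrt{23}}{171373}$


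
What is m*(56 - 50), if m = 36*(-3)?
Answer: -648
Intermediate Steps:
m = -108
m*(56 - 50) = -108*(56 - 50) = -108*6 = -648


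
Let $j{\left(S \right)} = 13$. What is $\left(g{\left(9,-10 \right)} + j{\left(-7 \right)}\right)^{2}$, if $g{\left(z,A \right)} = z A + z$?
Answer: $4624$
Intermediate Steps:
$g{\left(z,A \right)} = z + A z$ ($g{\left(z,A \right)} = A z + z = z + A z$)
$\left(g{\left(9,-10 \right)} + j{\left(-7 \right)}\right)^{2} = \left(9 \left(1 - 10\right) + 13\right)^{2} = \left(9 \left(-9\right) + 13\right)^{2} = \left(-81 + 13\right)^{2} = \left(-68\right)^{2} = 4624$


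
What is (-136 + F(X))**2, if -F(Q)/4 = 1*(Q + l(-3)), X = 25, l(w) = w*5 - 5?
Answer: 24336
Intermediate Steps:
l(w) = -5 + 5*w (l(w) = 5*w - 5 = -5 + 5*w)
F(Q) = 80 - 4*Q (F(Q) = -4*(Q + (-5 + 5*(-3))) = -4*(Q + (-5 - 15)) = -4*(Q - 20) = -4*(-20 + Q) = 80 - 4*Q)
(-136 + F(X))**2 = (-136 + (80 - 4*25))**2 = (-136 + (80 - 100))**2 = (-136 - 20)**2 = (-156)**2 = 24336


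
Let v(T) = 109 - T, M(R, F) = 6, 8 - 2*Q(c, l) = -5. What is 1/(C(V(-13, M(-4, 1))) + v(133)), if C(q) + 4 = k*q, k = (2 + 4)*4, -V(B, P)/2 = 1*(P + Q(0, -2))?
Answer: -1/628 ≈ -0.0015924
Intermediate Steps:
Q(c, l) = 13/2 (Q(c, l) = 4 - ½*(-5) = 4 + 5/2 = 13/2)
V(B, P) = -13 - 2*P (V(B, P) = -2*(P + 13/2) = -2*(13/2 + P) = -13 - 2*P)
k = 24 (k = 6*4 = 24)
C(q) = -4 + 24*q
1/(C(V(-13, M(-4, 1))) + v(133)) = 1/((-4 + 24*(-13 - 2*6)) + (109 - 1*133)) = 1/((-4 + 24*(-13 - 12)) + (109 - 133)) = 1/((-4 + 24*(-25)) - 24) = 1/((-4 - 600) - 24) = 1/(-604 - 24) = 1/(-628) = -1/628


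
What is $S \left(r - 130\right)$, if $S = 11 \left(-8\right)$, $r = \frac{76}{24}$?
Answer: $\frac{33484}{3} \approx 11161.0$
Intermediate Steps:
$r = \frac{19}{6}$ ($r = 76 \cdot \frac{1}{24} = \frac{19}{6} \approx 3.1667$)
$S = -88$
$S \left(r - 130\right) = - 88 \left(\frac{19}{6} - 130\right) = \left(-88\right) \left(- \frac{761}{6}\right) = \frac{33484}{3}$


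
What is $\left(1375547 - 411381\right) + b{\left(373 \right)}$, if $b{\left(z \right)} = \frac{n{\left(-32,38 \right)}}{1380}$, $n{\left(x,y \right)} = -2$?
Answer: $\frac{665274539}{690} \approx 9.6417 \cdot 10^{5}$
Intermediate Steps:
$b{\left(z \right)} = - \frac{1}{690}$ ($b{\left(z \right)} = - \frac{2}{1380} = \left(-2\right) \frac{1}{1380} = - \frac{1}{690}$)
$\left(1375547 - 411381\right) + b{\left(373 \right)} = \left(1375547 - 411381\right) - \frac{1}{690} = 964166 - \frac{1}{690} = \frac{665274539}{690}$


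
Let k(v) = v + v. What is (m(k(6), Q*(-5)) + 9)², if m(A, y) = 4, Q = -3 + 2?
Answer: 169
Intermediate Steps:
k(v) = 2*v
Q = -1
(m(k(6), Q*(-5)) + 9)² = (4 + 9)² = 13² = 169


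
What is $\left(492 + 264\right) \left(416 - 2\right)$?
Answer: $312984$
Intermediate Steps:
$\left(492 + 264\right) \left(416 - 2\right) = 756 \cdot 414 = 312984$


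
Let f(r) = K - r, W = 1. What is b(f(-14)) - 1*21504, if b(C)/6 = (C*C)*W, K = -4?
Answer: -20904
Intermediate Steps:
f(r) = -4 - r
b(C) = 6*C² (b(C) = 6*((C*C)*1) = 6*(C²*1) = 6*C²)
b(f(-14)) - 1*21504 = 6*(-4 - 1*(-14))² - 1*21504 = 6*(-4 + 14)² - 21504 = 6*10² - 21504 = 6*100 - 21504 = 600 - 21504 = -20904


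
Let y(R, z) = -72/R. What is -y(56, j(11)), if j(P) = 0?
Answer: 9/7 ≈ 1.2857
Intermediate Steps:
-y(56, j(11)) = -(-72)/56 = -1*(-9/7) = 9/7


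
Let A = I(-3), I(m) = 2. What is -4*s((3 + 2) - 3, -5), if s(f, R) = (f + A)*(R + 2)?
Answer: 48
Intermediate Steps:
A = 2
s(f, R) = (2 + R)*(2 + f) (s(f, R) = (f + 2)*(R + 2) = (2 + f)*(2 + R) = (2 + R)*(2 + f))
-4*s((3 + 2) - 3, -5) = -4*(4 + 2*(-5) + 2*((3 + 2) - 3) - 5*((3 + 2) - 3)) = -4*(4 - 10 + 2*(5 - 3) - 5*(5 - 3)) = -4*(4 - 10 + 2*2 - 5*2) = -4*(4 - 10 + 4 - 10) = -4*(-12) = 48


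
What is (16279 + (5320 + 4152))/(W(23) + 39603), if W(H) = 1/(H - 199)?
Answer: 4532176/6970127 ≈ 0.65023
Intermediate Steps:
W(H) = 1/(-199 + H)
(16279 + (5320 + 4152))/(W(23) + 39603) = (16279 + (5320 + 4152))/(1/(-199 + 23) + 39603) = (16279 + 9472)/(1/(-176) + 39603) = 25751/(-1/176 + 39603) = 25751/(6970127/176) = 25751*(176/6970127) = 4532176/6970127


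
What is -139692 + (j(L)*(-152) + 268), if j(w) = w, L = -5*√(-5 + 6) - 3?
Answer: -138208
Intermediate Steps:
L = -8 (L = -5*√1 - 3 = -5*1 - 3 = -5 - 3 = -8)
-139692 + (j(L)*(-152) + 268) = -139692 + (-8*(-152) + 268) = -139692 + (1216 + 268) = -139692 + 1484 = -138208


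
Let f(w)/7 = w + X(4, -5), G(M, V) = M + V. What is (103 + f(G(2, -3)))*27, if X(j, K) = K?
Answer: 1647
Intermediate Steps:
f(w) = -35 + 7*w (f(w) = 7*(w - 5) = 7*(-5 + w) = -35 + 7*w)
(103 + f(G(2, -3)))*27 = (103 + (-35 + 7*(2 - 3)))*27 = (103 + (-35 + 7*(-1)))*27 = (103 + (-35 - 7))*27 = (103 - 42)*27 = 61*27 = 1647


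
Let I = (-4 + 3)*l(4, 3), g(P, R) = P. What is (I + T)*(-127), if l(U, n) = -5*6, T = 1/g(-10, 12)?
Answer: -37973/10 ≈ -3797.3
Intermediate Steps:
T = -⅒ (T = 1/(-10) = -⅒ ≈ -0.10000)
l(U, n) = -30
I = 30 (I = (-4 + 3)*(-30) = -1*(-30) = 30)
(I + T)*(-127) = (30 - ⅒)*(-127) = (299/10)*(-127) = -37973/10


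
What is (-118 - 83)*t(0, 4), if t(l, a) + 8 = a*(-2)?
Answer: 3216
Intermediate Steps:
t(l, a) = -8 - 2*a (t(l, a) = -8 + a*(-2) = -8 - 2*a)
(-118 - 83)*t(0, 4) = (-118 - 83)*(-8 - 2*4) = -201*(-8 - 8) = -201*(-16) = 3216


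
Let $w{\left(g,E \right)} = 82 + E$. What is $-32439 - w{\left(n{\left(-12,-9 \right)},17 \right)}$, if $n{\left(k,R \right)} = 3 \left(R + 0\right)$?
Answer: $-32538$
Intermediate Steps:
$n{\left(k,R \right)} = 3 R$
$-32439 - w{\left(n{\left(-12,-9 \right)},17 \right)} = -32439 - \left(82 + 17\right) = -32439 - 99 = -32538$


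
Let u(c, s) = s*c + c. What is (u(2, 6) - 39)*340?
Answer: -8500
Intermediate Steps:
u(c, s) = c + c*s (u(c, s) = c*s + c = c + c*s)
(u(2, 6) - 39)*340 = (2*(1 + 6) - 39)*340 = (2*7 - 39)*340 = (14 - 39)*340 = -25*340 = -8500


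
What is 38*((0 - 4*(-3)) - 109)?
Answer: -3686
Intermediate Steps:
38*((0 - 4*(-3)) - 109) = 38*((0 + 12) - 109) = 38*(12 - 109) = 38*(-97) = -3686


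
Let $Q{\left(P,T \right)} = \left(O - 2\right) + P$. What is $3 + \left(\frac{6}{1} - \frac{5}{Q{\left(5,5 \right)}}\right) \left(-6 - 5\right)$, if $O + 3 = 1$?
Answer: $-8$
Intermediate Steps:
$O = -2$ ($O = -3 + 1 = -2$)
$Q{\left(P,T \right)} = -4 + P$ ($Q{\left(P,T \right)} = \left(-2 - 2\right) + P = -4 + P$)
$3 + \left(\frac{6}{1} - \frac{5}{Q{\left(5,5 \right)}}\right) \left(-6 - 5\right) = 3 + \left(\frac{6}{1} - \frac{5}{-4 + 5}\right) \left(-6 - 5\right) = 3 + \left(6 \cdot 1 - \frac{5}{1}\right) \left(-6 - 5\right) = 3 + \left(6 - 5\right) \left(-11\right) = 3 + 1 \left(-11\right) = 3 - 11 = -8$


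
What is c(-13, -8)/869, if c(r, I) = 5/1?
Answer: 5/869 ≈ 0.0057537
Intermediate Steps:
c(r, I) = 5 (c(r, I) = 5*1 = 5)
c(-13, -8)/869 = 5/869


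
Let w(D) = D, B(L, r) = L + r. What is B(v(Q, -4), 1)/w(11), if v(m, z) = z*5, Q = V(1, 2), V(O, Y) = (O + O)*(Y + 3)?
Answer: -19/11 ≈ -1.7273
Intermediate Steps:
V(O, Y) = 2*O*(3 + Y) (V(O, Y) = (2*O)*(3 + Y) = 2*O*(3 + Y))
Q = 10 (Q = 2*1*(3 + 2) = 2*1*5 = 10)
v(m, z) = 5*z
B(v(Q, -4), 1)/w(11) = (5*(-4) + 1)/11 = (-20 + 1)*(1/11) = -19*1/11 = -19/11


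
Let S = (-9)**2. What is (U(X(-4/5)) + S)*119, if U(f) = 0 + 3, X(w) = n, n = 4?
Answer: 9996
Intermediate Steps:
X(w) = 4
U(f) = 3
S = 81
(U(X(-4/5)) + S)*119 = (3 + 81)*119 = 84*119 = 9996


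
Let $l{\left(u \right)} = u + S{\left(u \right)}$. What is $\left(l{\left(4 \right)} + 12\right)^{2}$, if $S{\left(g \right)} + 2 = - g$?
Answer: $100$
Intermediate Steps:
$S{\left(g \right)} = -2 - g$
$l{\left(u \right)} = -2$ ($l{\left(u \right)} = u - \left(2 + u\right) = -2$)
$\left(l{\left(4 \right)} + 12\right)^{2} = \left(-2 + 12\right)^{2} = 10^{2} = 100$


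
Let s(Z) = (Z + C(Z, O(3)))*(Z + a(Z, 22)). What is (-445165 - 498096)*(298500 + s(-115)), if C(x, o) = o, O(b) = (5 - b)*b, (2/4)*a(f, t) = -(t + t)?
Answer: -302434944647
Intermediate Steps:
a(f, t) = -4*t (a(f, t) = 2*(-(t + t)) = 2*(-2*t) = -4*t)
O(b) = b*(5 - b)
s(Z) = (-88 + Z)*(6 + Z) (s(Z) = (Z + 3*(5 - 1*3))*(Z - 4*22) = (Z + 3*(5 - 3))*(Z - 88) = (Z + 3*2)*(-88 + Z) = (Z + 6)*(-88 + Z) = (6 + Z)*(-88 + Z) = (-88 + Z)*(6 + Z))
(-445165 - 498096)*(298500 + s(-115)) = (-445165 - 498096)*(298500 + (-528 + (-115)² - 82*(-115))) = -943261*(298500 + (-528 + 13225 + 9430)) = -943261*(298500 + 22127) = -943261*320627 = -302434944647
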